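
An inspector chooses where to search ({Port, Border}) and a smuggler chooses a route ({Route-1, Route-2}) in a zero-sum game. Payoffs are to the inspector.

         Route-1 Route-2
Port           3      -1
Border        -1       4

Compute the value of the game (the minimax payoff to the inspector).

11/9

Row minima: Port → -1, Border → -1; maximin = -1.
Column maxima: Route-1 → 3, Route-2 → 4; minimax = 3.
-1 ≠ 3, so there is no saddle point; optimal play is mixed.
Let the inspector play Port with probability p. Expected payoff against Route-1: 3p + (-1)(1−p) = 4p − 1; against Route-2: (-1)p + 4(1−p) = −5p + 4.
Setting these equal: 4p − 1 = −5p + 4 ⇒ 9p = 5 ⇒ p = 5/9, and the value is (4)·(5/9) − 1 = 11/9.
For the smuggler: with q = P(Route-1), equating Port's and Border's payoffs gives 4q − 1 = −5q + 4 ⇒ q = 5/9.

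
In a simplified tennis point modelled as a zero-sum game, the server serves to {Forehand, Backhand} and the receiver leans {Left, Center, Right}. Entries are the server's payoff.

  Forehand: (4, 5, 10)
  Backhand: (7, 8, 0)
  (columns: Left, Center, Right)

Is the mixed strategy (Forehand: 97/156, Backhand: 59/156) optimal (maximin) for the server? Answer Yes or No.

Against Left this mix gives (97/156)·4 + (59/156)·7 = 267/52.
Against Center this mix gives (97/156)·5 + (59/156)·8 = 319/52.
Against Right this mix gives (97/156)·10 + (59/156)·0 = 485/78.
The receiver will play Left, holding the server to 267/52. Shifting weight toward the row that does better against Left would raise this floor (the equalizing mix achieves 70/13 against both Left and Right), so the proposed strategy is not optimal.

No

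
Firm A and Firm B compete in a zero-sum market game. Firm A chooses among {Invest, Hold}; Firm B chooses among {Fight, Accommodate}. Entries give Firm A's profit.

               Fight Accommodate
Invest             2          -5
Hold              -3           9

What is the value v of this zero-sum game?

Row minima: Invest → -5, Hold → -3; maximin = -3.
Column maxima: Fight → 2, Accommodate → 9; minimax = 2.
-3 ≠ 2, so there is no saddle point; optimal play is mixed.
Let Firm A play Invest with probability p. Expected payoff against Fight: 2p + (-3)(1−p) = 5p − 3; against Accommodate: (-5)p + 9(1−p) = −14p + 9.
Setting these equal: 5p − 3 = −14p + 9 ⇒ 19p = 12 ⇒ p = 12/19, and the value is (5)·(12/19) − 3 = 3/19.
For Firm B: with q = P(Fight), equating Invest's and Hold's payoffs gives 7q − 5 = −12q + 9 ⇒ q = 14/19.

3/19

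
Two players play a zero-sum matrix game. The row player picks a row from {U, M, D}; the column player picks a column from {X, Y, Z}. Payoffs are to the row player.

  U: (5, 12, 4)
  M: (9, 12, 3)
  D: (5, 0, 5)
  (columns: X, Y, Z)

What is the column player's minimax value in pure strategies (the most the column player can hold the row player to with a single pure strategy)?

5

Column maxima: X → 9, Y → 12, Z → 5.
The smallest of these is 5.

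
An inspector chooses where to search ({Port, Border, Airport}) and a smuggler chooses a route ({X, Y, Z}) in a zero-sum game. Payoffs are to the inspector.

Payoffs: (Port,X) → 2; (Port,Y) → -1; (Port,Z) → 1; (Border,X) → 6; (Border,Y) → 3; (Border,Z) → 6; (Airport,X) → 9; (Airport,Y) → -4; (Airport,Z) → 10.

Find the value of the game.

Row minima: Port → -1, Border → 3, Airport → -4; maximin = 3.
Column maxima: X → 9, Y → 3, Z → 10; minimax = 3.
Since maximin = minimax = 3, there is a saddle point and the value is 3.

3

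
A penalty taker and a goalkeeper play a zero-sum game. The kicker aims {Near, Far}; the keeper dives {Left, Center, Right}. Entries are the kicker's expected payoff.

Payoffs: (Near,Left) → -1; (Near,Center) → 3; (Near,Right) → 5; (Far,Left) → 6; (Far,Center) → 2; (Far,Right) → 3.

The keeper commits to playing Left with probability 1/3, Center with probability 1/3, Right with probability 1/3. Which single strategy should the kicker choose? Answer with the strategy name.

Far

Expected payoff of Near: (1/3)·(-1) + (1/3)·3 + (1/3)·5 = 7/3.
Expected payoff of Far: (1/3)·6 + (1/3)·2 + (1/3)·3 = 11/3.
The largest is 11/3, so the kicker's best response is Far.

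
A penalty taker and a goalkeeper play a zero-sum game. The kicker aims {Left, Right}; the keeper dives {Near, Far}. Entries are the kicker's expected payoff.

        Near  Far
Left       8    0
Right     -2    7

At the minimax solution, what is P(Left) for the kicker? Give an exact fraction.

Row minima: Left → 0, Right → -2; maximin = 0.
Column maxima: Near → 8, Far → 7; minimax = 7.
0 ≠ 7, so there is no saddle point; optimal play is mixed.
Let the kicker play Left with probability p. Expected payoff against Near: 8p + (-2)(1−p) = 10p − 2; against Far: 0p + 7(1−p) = −7p + 7.
Setting these equal: 10p − 2 = −7p + 7 ⇒ 17p = 9 ⇒ p = 9/17, and the value is (10)·(9/17) − 2 = 56/17.
For the keeper: with q = P(Near), equating Left's and Right's payoffs gives 8q = −9q + 7 ⇒ q = 7/17.

9/17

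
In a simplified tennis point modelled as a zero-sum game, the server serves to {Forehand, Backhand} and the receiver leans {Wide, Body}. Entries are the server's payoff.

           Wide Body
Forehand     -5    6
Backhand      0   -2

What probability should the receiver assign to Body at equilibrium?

Row minima: Forehand → -5, Backhand → -2; maximin = -2.
Column maxima: Wide → 0, Body → 6; minimax = 0.
-2 ≠ 0, so there is no saddle point; optimal play is mixed.
Let the server play Forehand with probability p. Expected payoff against Wide: (-5)p + 0(1−p) = −5p; against Body: 6p + (-2)(1−p) = 8p − 2.
Setting these equal: −5p = 8p − 2 ⇒ −13p = -2 ⇒ p = 2/13, and the value is (-5)·(2/13) = -10/13.
For the receiver: with q = P(Wide), equating Forehand's and Backhand's payoffs gives −11q + 6 = 2q − 2 ⇒ q = 8/13.

5/13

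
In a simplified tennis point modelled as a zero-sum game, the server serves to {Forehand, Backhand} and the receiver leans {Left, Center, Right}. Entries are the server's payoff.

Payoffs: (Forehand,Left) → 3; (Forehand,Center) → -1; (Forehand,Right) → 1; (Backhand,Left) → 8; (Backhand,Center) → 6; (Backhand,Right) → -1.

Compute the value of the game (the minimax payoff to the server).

5/9

Row minima: Forehand → -1, Backhand → -1; maximin = -1.
Column maxima: Left → 8, Center → 6, Right → 1; minimax = 1.
-1 ≠ 1, so there is no saddle point; optimal play is mixed.
Left is strictly dominated by Center (it gives the server strictly more in every row), so the receiver never plays it.
On the remaining 2×2 (Forehand, Backhand vs Center, Right):
Let the server play Forehand with probability p. Expected payoff against Center: (-1)p + 6(1−p) = −7p + 6; against Right: 1p + (-1)(1−p) = 2p − 1.
Setting these equal: −7p + 6 = 2p − 1 ⇒ −9p = -7 ⇒ p = 7/9, and the value is (-7)·(7/9) + 6 = 5/9.
For the receiver: with q = P(Center), equating Forehand's and Backhand's payoffs gives −2q + 1 = 7q − 1 ⇒ q = 2/9.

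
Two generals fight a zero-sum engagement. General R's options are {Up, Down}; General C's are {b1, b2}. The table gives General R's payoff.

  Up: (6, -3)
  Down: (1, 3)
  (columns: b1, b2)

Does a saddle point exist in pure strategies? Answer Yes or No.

Row minima: Up → -3, Down → 1; maximin = 1.
Column maxima: b1 → 6, b2 → 3; minimax = 3.
1 ≠ 3, so no pure-strategy equilibrium exists.

No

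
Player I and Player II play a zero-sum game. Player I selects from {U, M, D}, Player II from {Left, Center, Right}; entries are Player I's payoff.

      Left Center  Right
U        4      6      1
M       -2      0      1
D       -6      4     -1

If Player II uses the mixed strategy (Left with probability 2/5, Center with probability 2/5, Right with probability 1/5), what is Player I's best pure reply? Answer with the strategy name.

Expected payoff of U: (2/5)·4 + (2/5)·6 + (1/5)·1 = 21/5.
Expected payoff of M: (2/5)·(-2) + (2/5)·0 + (1/5)·1 = -3/5.
Expected payoff of D: (2/5)·(-6) + (2/5)·4 + (1/5)·(-1) = -1.
The largest is 21/5, so Player I's best response is U.

U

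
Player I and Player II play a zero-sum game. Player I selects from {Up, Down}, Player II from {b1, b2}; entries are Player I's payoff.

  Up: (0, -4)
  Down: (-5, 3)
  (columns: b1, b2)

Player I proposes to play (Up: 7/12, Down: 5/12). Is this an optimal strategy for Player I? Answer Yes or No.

No

Against b1 this mix gives (7/12)·0 + (5/12)·(-5) = -25/12.
Against b2 this mix gives (7/12)·(-4) + (5/12)·3 = -13/12.
Player II will play b1, holding Player I to -25/12. Shifting weight toward the row that does better against b1 would raise this floor (the equalizing mix achieves -5/3 against both b1 and b2), so the proposed strategy is not optimal.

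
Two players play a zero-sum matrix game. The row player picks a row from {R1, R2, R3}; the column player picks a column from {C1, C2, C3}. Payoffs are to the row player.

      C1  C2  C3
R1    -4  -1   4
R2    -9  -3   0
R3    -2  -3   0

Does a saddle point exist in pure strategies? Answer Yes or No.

Row minima: R1 → -4, R2 → -9, R3 → -3; maximin = -3.
Column maxima: C1 → -2, C2 → -1, C3 → 4; minimax = -2.
-3 ≠ -2, so no pure-strategy equilibrium exists.

No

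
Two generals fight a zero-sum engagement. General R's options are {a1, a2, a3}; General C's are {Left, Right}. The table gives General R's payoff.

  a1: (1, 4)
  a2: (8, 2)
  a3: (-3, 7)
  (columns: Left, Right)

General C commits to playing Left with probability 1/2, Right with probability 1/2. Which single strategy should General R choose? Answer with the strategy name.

Expected payoff of a1: (1/2)·1 + (1/2)·4 = 5/2.
Expected payoff of a2: (1/2)·8 + (1/2)·2 = 5.
Expected payoff of a3: (1/2)·(-3) + (1/2)·7 = 2.
The largest is 5, so General R's best response is a2.

a2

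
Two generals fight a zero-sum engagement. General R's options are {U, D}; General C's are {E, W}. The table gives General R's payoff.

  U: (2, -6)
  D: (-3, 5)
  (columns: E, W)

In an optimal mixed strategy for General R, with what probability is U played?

1/2

Row minima: U → -6, D → -3; maximin = -3.
Column maxima: E → 2, W → 5; minimax = 2.
-3 ≠ 2, so there is no saddle point; optimal play is mixed.
Let General R play U with probability p. Expected payoff against E: 2p + (-3)(1−p) = 5p − 3; against W: (-6)p + 5(1−p) = −11p + 5.
Setting these equal: 5p − 3 = −11p + 5 ⇒ 16p = 8 ⇒ p = 1/2, and the value is (5)·(1/2) − 3 = -1/2.
For General C: with q = P(E), equating U's and D's payoffs gives 8q − 6 = −8q + 5 ⇒ q = 11/16.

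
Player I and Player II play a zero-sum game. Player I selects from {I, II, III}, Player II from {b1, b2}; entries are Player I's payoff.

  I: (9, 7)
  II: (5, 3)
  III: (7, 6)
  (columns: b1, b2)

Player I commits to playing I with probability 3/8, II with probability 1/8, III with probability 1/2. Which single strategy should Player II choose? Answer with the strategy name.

If Player II plays b1, Player I's expected payoff is (3/8)·9 + (1/8)·5 + (1/2)·7 = 15/2.
If Player II plays b2, Player I's expected payoff is (3/8)·7 + (1/8)·3 + (1/2)·6 = 6.
Player II minimizes Player I's payoff; the smallest is 6, so the best response is b2.

b2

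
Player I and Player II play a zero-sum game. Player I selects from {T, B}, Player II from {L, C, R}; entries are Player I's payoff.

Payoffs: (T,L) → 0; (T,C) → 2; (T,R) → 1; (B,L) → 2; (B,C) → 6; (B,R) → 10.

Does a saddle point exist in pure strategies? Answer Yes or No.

Yes

Row minima: T → 0, B → 2; maximin = 2.
Column maxima: L → 2, C → 6, R → 10; minimax = 2.
maximin = minimax = 2, so a saddle point exists.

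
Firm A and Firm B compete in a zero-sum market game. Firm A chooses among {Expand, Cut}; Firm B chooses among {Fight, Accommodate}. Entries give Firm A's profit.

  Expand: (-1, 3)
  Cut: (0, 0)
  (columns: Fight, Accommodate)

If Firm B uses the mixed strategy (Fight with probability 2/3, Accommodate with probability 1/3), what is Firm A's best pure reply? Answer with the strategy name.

Expand

Expected payoff of Expand: (2/3)·(-1) + (1/3)·3 = 1/3.
Expected payoff of Cut: (2/3)·0 + (1/3)·0 = 0.
The largest is 1/3, so Firm A's best response is Expand.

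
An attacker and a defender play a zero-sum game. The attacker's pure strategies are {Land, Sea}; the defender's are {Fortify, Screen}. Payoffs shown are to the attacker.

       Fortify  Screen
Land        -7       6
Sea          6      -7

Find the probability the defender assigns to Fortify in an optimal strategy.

1/2

Row minima: Land → -7, Sea → -7; maximin = -7.
Column maxima: Fortify → 6, Screen → 6; minimax = 6.
-7 ≠ 6, so there is no saddle point; optimal play is mixed.
Let the attacker play Land with probability p. Expected payoff against Fortify: (-7)p + 6(1−p) = −13p + 6; against Screen: 6p + (-7)(1−p) = 13p − 7.
Setting these equal: −13p + 6 = 13p − 7 ⇒ −26p = -13 ⇒ p = 1/2, and the value is (-13)·(1/2) + 6 = -1/2.
For the defender: with q = P(Fortify), equating Land's and Sea's payoffs gives −13q + 6 = 13q − 7 ⇒ q = 1/2.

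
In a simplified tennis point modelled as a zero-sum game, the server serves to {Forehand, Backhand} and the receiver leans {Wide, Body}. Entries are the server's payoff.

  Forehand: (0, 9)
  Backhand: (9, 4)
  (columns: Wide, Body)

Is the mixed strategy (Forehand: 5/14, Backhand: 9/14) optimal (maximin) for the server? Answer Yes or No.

Against Wide this mix gives (5/14)·0 + (9/14)·9 = 81/14.
Against Body this mix gives (5/14)·9 + (9/14)·4 = 81/14.
All of the receiver's active replies (Wide, Body) yield 81/14, and no column does worse for the server. The mix makes the receiver indifferent and guarantees 81/14, so it is optimal.

Yes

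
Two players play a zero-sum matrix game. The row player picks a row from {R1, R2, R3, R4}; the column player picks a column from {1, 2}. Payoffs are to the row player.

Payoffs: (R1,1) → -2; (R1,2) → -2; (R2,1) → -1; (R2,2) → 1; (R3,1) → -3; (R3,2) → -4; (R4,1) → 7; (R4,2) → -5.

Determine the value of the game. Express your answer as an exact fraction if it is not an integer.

1/7

Row minima: R1 → -2, R2 → -1, R3 → -4, R4 → -5; maximin = -1.
Column maxima: 1 → 7, 2 → 1; minimax = 1.
-1 ≠ 1, so there is no saddle point; optimal play is mixed.
R1 is strictly dominated by R2, so the row player never plays it.
R3 is strictly dominated by R2, so the row player never plays it.
On the remaining 2×2 (R2, R4 vs 1, 2):
Let the row player play R2 with probability p. Expected payoff against 1: (-1)p + 7(1−p) = −8p + 7; against 2: 1p + (-5)(1−p) = 6p − 5.
Setting these equal: −8p + 7 = 6p − 5 ⇒ −14p = -12 ⇒ p = 6/7, and the value is (-8)·(6/7) + 7 = 1/7.
For the column player: with q = P(1), equating R2's and R4's payoffs gives −2q + 1 = 12q − 5 ⇒ q = 3/7.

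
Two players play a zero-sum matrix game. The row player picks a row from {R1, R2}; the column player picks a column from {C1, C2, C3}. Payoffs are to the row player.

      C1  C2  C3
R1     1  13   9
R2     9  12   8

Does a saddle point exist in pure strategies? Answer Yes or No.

Row minima: R1 → 1, R2 → 8; maximin = 8.
Column maxima: C1 → 9, C2 → 13, C3 → 9; minimax = 9.
8 ≠ 9, so no pure-strategy equilibrium exists.

No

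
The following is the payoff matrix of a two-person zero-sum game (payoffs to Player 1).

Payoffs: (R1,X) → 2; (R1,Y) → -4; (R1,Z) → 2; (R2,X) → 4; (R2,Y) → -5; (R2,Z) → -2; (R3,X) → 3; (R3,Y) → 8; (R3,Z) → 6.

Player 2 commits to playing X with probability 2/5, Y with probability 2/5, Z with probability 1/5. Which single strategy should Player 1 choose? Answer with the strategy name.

R3

Expected payoff of R1: (2/5)·2 + (2/5)·(-4) + (1/5)·2 = -2/5.
Expected payoff of R2: (2/5)·4 + (2/5)·(-5) + (1/5)·(-2) = -4/5.
Expected payoff of R3: (2/5)·3 + (2/5)·8 + (1/5)·6 = 28/5.
The largest is 28/5, so Player 1's best response is R3.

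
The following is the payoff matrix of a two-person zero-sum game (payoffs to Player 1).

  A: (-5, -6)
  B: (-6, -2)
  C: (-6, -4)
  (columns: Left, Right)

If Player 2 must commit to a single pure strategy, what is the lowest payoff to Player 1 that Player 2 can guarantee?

Column maxima: Left → -5, Right → -2.
The smallest of these is -5.

-5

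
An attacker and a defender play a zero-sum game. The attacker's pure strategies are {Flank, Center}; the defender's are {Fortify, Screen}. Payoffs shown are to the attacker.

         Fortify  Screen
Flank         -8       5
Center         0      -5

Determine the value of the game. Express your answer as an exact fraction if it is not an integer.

-20/9

Row minima: Flank → -8, Center → -5; maximin = -5.
Column maxima: Fortify → 0, Screen → 5; minimax = 0.
-5 ≠ 0, so there is no saddle point; optimal play is mixed.
Let the attacker play Flank with probability p. Expected payoff against Fortify: (-8)p + 0(1−p) = −8p; against Screen: 5p + (-5)(1−p) = 10p − 5.
Setting these equal: −8p = 10p − 5 ⇒ −18p = -5 ⇒ p = 5/18, and the value is (-8)·(5/18) = -20/9.
For the defender: with q = P(Fortify), equating Flank's and Center's payoffs gives −13q + 5 = 5q − 5 ⇒ q = 5/9.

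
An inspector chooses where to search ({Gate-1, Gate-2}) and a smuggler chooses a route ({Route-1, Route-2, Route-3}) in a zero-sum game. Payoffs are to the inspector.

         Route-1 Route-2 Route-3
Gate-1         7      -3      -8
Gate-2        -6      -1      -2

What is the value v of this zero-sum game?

Row minima: Gate-1 → -8, Gate-2 → -6; maximin = -6.
Column maxima: Route-1 → 7, Route-2 → -1, Route-3 → -2; minimax = -2.
-6 ≠ -2, so there is no saddle point; optimal play is mixed.
Route-2 is strictly dominated by Route-3 (it gives the inspector strictly more in every row), so the smuggler never plays it.
On the remaining 2×2 (Gate-1, Gate-2 vs Route-1, Route-3):
Let the inspector play Gate-1 with probability p. Expected payoff against Route-1: 7p + (-6)(1−p) = 13p − 6; against Route-3: (-8)p + (-2)(1−p) = −6p − 2.
Setting these equal: 13p − 6 = −6p − 2 ⇒ 19p = 4 ⇒ p = 4/19, and the value is (13)·(4/19) − 6 = -62/19.
For the smuggler: with q = P(Route-1), equating Gate-1's and Gate-2's payoffs gives 15q − 8 = −4q − 2 ⇒ q = 6/19.

-62/19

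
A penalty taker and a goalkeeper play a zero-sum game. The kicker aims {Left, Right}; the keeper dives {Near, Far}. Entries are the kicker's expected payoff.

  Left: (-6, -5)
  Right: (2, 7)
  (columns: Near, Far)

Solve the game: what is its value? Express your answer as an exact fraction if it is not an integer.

2

Row minima: Left → -6, Right → 2; maximin = 2.
Column maxima: Near → 2, Far → 7; minimax = 2.
Since maximin = minimax = 2, there is a saddle point and the value is 2.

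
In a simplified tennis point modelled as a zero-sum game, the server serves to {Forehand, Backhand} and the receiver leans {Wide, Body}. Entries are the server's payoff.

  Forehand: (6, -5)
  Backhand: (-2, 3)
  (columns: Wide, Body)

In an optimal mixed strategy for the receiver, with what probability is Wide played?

Row minima: Forehand → -5, Backhand → -2; maximin = -2.
Column maxima: Wide → 6, Body → 3; minimax = 3.
-2 ≠ 3, so there is no saddle point; optimal play is mixed.
Let the server play Forehand with probability p. Expected payoff against Wide: 6p + (-2)(1−p) = 8p − 2; against Body: (-5)p + 3(1−p) = −8p + 3.
Setting these equal: 8p − 2 = −8p + 3 ⇒ 16p = 5 ⇒ p = 5/16, and the value is (8)·(5/16) − 2 = 1/2.
For the receiver: with q = P(Wide), equating Forehand's and Backhand's payoffs gives 11q − 5 = −5q + 3 ⇒ q = 1/2.

1/2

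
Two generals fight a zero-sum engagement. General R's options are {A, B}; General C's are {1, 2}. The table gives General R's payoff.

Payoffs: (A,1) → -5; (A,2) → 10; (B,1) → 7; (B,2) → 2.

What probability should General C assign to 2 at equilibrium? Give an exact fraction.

Row minima: A → -5, B → 2; maximin = 2.
Column maxima: 1 → 7, 2 → 10; minimax = 7.
2 ≠ 7, so there is no saddle point; optimal play is mixed.
Let General R play A with probability p. Expected payoff against 1: (-5)p + 7(1−p) = −12p + 7; against 2: 10p + 2(1−p) = 8p + 2.
Setting these equal: −12p + 7 = 8p + 2 ⇒ −20p = -5 ⇒ p = 1/4, and the value is (-12)·(1/4) + 7 = 4.
For General C: with q = P(1), equating A's and B's payoffs gives −15q + 10 = 5q + 2 ⇒ q = 2/5.

3/5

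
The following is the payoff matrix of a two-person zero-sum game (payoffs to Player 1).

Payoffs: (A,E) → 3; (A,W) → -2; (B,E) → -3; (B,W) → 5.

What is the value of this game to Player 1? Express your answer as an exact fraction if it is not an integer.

9/13

Row minima: A → -2, B → -3; maximin = -2.
Column maxima: E → 3, W → 5; minimax = 3.
-2 ≠ 3, so there is no saddle point; optimal play is mixed.
Let Player 1 play A with probability p. Expected payoff against E: 3p + (-3)(1−p) = 6p − 3; against W: (-2)p + 5(1−p) = −7p + 5.
Setting these equal: 6p − 3 = −7p + 5 ⇒ 13p = 8 ⇒ p = 8/13, and the value is (6)·(8/13) − 3 = 9/13.
For Player 2: with q = P(E), equating A's and B's payoffs gives 5q − 2 = −8q + 5 ⇒ q = 7/13.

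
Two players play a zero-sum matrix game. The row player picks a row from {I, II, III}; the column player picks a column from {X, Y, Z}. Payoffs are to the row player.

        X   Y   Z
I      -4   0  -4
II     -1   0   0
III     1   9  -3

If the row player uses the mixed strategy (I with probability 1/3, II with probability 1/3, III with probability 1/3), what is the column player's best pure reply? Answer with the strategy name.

Z

If the column player plays X, the row player's expected payoff is (1/3)·(-4) + (1/3)·(-1) + (1/3)·1 = -4/3.
If the column player plays Y, the row player's expected payoff is (1/3)·0 + (1/3)·0 + (1/3)·9 = 3.
If the column player plays Z, the row player's expected payoff is (1/3)·(-4) + (1/3)·0 + (1/3)·(-3) = -7/3.
The column player minimizes the row player's payoff; the smallest is -7/3, so the best response is Z.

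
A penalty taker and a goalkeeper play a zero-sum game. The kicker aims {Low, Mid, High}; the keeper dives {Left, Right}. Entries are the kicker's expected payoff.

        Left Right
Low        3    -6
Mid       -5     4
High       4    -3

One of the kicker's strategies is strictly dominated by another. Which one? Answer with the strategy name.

High gives a strictly higher payoff than Low against every column: 4 > 3, -3 > -6.
So Low is strictly dominated and the kicker never plays it.

Low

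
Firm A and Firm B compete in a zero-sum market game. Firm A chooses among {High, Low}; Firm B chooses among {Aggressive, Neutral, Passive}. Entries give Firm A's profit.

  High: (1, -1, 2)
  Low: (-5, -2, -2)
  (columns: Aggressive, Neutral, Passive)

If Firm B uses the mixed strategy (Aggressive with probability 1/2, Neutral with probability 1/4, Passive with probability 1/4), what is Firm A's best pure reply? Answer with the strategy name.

Expected payoff of High: (1/2)·1 + (1/4)·(-1) + (1/4)·2 = 3/4.
Expected payoff of Low: (1/2)·(-5) + (1/4)·(-2) + (1/4)·(-2) = -7/2.
The largest is 3/4, so Firm A's best response is High.

High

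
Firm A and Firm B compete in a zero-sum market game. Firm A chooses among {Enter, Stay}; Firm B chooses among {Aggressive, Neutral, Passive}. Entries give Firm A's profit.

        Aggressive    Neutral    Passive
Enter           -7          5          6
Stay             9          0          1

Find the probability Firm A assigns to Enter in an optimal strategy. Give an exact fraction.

Row minima: Enter → -7, Stay → 0; maximin = 0.
Column maxima: Aggressive → 9, Neutral → 5, Passive → 6; minimax = 5.
0 ≠ 5, so there is no saddle point; optimal play is mixed.
Passive is strictly dominated by Neutral (it gives Firm A strictly more in every row), so Firm B never plays it.
On the remaining 2×2 (Enter, Stay vs Aggressive, Neutral):
Let Firm A play Enter with probability p. Expected payoff against Aggressive: (-7)p + 9(1−p) = −16p + 9; against Neutral: 5p + 0(1−p) = 5p.
Setting these equal: −16p + 9 = 5p ⇒ −21p = -9 ⇒ p = 3/7, and the value is (-16)·(3/7) + 9 = 15/7.
For Firm B: with q = P(Aggressive), equating Enter's and Stay's payoffs gives −12q + 5 = 9q ⇒ q = 5/21.

3/7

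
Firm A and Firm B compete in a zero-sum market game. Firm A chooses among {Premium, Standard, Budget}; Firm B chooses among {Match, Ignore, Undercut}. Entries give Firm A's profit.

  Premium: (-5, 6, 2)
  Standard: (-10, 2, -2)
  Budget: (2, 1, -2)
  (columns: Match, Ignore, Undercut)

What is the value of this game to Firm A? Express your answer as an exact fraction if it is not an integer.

Row minima: Premium → -5, Standard → -10, Budget → -2; maximin = -2.
Column maxima: Match → 2, Ignore → 6, Undercut → 2; minimax = 2.
-2 ≠ 2, so there is no saddle point; optimal play is mixed.
Standard is strictly dominated by Premium, so Firm A never plays it.
Ignore is strictly dominated by Undercut (it gives Firm A strictly more in every row), so Firm B never plays it.
On the remaining 2×2 (Premium, Budget vs Match, Undercut):
Let Firm A play Premium with probability p. Expected payoff against Match: (-5)p + 2(1−p) = −7p + 2; against Undercut: 2p + (-2)(1−p) = 4p − 2.
Setting these equal: −7p + 2 = 4p − 2 ⇒ −11p = -4 ⇒ p = 4/11, and the value is (-7)·(4/11) + 2 = -6/11.
For Firm B: with q = P(Match), equating Premium's and Budget's payoffs gives −7q + 2 = 4q − 2 ⇒ q = 4/11.

-6/11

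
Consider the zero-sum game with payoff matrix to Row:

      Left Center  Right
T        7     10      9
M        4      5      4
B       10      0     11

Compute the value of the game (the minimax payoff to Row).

100/13

Row minima: T → 7, M → 4, B → 0; maximin = 7.
Column maxima: Left → 10, Center → 10, Right → 11; minimax = 10.
7 ≠ 10, so there is no saddle point; optimal play is mixed.
M is strictly dominated by T, so Row never plays it.
With M eliminated, Right is strictly dominated by Left (it gives Row strictly more in every remaining row), so Column never plays it.
On the remaining 2×2 (T, B vs Left, Center):
Let Row play T with probability p. Expected payoff against Left: 7p + 10(1−p) = −3p + 10; against Center: 10p + 0(1−p) = 10p.
Setting these equal: −3p + 10 = 10p ⇒ −13p = -10 ⇒ p = 10/13, and the value is (-3)·(10/13) + 10 = 100/13.
For Column: with q = P(Left), equating T's and B's payoffs gives −3q + 10 = 10q ⇒ q = 10/13.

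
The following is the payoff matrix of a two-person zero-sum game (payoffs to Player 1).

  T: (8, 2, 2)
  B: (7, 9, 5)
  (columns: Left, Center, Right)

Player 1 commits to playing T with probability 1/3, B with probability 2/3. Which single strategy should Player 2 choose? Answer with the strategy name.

Right

If Player 2 plays Left, Player 1's expected payoff is (1/3)·8 + (2/3)·7 = 22/3.
If Player 2 plays Center, Player 1's expected payoff is (1/3)·2 + (2/3)·9 = 20/3.
If Player 2 plays Right, Player 1's expected payoff is (1/3)·2 + (2/3)·5 = 4.
Player 2 minimizes Player 1's payoff; the smallest is 4, so the best response is Right.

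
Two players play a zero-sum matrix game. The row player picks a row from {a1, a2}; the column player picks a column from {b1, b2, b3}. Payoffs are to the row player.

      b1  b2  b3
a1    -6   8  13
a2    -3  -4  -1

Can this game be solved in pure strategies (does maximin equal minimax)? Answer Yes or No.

No

Row minima: a1 → -6, a2 → -4; maximin = -4.
Column maxima: b1 → -3, b2 → 8, b3 → 13; minimax = -3.
-4 ≠ -3, so no pure-strategy equilibrium exists.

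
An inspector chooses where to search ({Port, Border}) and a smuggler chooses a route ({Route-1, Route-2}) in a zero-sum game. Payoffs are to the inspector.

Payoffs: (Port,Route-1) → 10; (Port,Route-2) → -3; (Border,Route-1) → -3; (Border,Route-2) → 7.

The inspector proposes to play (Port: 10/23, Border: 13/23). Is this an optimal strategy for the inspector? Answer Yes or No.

Against Route-1 this mix gives (10/23)·10 + (13/23)·(-3) = 61/23.
Against Route-2 this mix gives (10/23)·(-3) + (13/23)·7 = 61/23.
All of the smuggler's active replies (Route-1, Route-2) yield 61/23, and no column does worse for the inspector. The mix makes the smuggler indifferent and guarantees 61/23, so it is optimal.

Yes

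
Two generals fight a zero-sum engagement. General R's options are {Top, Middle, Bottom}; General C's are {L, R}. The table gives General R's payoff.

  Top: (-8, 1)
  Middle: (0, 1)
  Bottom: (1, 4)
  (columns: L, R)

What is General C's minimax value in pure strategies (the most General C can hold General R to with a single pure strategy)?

1

Column maxima: L → 1, R → 4.
The smallest of these is 1.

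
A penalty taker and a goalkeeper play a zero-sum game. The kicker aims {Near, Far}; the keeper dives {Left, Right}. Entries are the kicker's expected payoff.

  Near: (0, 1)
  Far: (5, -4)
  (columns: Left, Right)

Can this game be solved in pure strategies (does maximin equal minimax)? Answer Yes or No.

No

Row minima: Near → 0, Far → -4; maximin = 0.
Column maxima: Left → 5, Right → 1; minimax = 1.
0 ≠ 1, so no pure-strategy equilibrium exists.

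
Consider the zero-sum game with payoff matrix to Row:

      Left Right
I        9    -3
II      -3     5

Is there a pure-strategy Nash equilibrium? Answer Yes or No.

No

Row minima: I → -3, II → -3; maximin = -3.
Column maxima: Left → 9, Right → 5; minimax = 5.
-3 ≠ 5, so no pure-strategy equilibrium exists.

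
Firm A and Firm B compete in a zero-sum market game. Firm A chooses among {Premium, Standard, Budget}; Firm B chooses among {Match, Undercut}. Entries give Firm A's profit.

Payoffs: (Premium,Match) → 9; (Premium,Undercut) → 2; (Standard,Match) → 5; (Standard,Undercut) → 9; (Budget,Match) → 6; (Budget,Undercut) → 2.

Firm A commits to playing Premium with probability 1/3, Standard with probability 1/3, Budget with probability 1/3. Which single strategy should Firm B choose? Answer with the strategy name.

If Firm B plays Match, Firm A's expected payoff is (1/3)·9 + (1/3)·5 + (1/3)·6 = 20/3.
If Firm B plays Undercut, Firm A's expected payoff is (1/3)·2 + (1/3)·9 + (1/3)·2 = 13/3.
Firm B minimizes Firm A's payoff; the smallest is 13/3, so the best response is Undercut.

Undercut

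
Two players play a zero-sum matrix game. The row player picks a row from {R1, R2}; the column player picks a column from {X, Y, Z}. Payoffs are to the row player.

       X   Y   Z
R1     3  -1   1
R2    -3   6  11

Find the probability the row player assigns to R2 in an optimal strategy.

Row minima: R1 → -1, R2 → -3; maximin = -1.
Column maxima: X → 3, Y → 6, Z → 11; minimax = 3.
-1 ≠ 3, so there is no saddle point; optimal play is mixed.
Z is strictly dominated by Y (it gives the row player strictly more in every row), so the column player never plays it.
On the remaining 2×2 (R1, R2 vs X, Y):
Let the row player play R1 with probability p. Expected payoff against X: 3p + (-3)(1−p) = 6p − 3; against Y: (-1)p + 6(1−p) = −7p + 6.
Setting these equal: 6p − 3 = −7p + 6 ⇒ 13p = 9 ⇒ p = 9/13, and the value is (6)·(9/13) − 3 = 15/13.
For the column player: with q = P(X), equating R1's and R2's payoffs gives 4q − 1 = −9q + 6 ⇒ q = 7/13.

4/13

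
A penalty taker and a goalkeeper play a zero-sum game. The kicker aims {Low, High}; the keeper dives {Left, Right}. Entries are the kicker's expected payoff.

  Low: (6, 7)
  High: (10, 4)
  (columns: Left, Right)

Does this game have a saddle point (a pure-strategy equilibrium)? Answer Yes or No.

No

Row minima: Low → 6, High → 4; maximin = 6.
Column maxima: Left → 10, Right → 7; minimax = 7.
6 ≠ 7, so no pure-strategy equilibrium exists.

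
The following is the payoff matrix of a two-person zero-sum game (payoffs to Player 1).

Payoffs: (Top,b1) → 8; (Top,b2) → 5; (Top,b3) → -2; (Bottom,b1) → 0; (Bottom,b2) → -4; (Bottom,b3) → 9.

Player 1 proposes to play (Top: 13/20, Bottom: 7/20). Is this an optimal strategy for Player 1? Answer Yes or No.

Against b1 this mix gives (13/20)·8 + (7/20)·0 = 26/5.
Against b2 this mix gives (13/20)·5 + (7/20)·(-4) = 37/20.
Against b3 this mix gives (13/20)·(-2) + (7/20)·9 = 37/20.
All of Player 2's active replies (b2, b3) yield 37/20, and no column does worse for Player 1. The mix makes Player 2 indifferent and guarantees 37/20, so it is optimal.

Yes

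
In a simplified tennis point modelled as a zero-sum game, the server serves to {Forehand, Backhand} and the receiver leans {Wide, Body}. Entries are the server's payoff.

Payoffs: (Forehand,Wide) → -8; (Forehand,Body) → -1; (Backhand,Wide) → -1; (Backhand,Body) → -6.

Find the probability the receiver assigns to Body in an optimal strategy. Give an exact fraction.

7/12

Row minima: Forehand → -8, Backhand → -6; maximin = -6.
Column maxima: Wide → -1, Body → -1; minimax = -1.
-6 ≠ -1, so there is no saddle point; optimal play is mixed.
Let the server play Forehand with probability p. Expected payoff against Wide: (-8)p + (-1)(1−p) = −7p − 1; against Body: (-1)p + (-6)(1−p) = 5p − 6.
Setting these equal: −7p − 1 = 5p − 6 ⇒ −12p = -5 ⇒ p = 5/12, and the value is (-7)·(5/12) − 1 = -47/12.
For the receiver: with q = P(Wide), equating Forehand's and Backhand's payoffs gives −7q − 1 = 5q − 6 ⇒ q = 5/12.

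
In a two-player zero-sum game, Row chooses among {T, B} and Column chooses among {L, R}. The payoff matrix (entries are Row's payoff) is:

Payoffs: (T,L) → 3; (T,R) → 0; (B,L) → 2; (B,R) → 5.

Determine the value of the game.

5/2

Row minima: T → 0, B → 2; maximin = 2.
Column maxima: L → 3, R → 5; minimax = 3.
2 ≠ 3, so there is no saddle point; optimal play is mixed.
Let Row play T with probability p. Expected payoff against L: 3p + 2(1−p) = p + 2; against R: 0p + 5(1−p) = −5p + 5.
Setting these equal: p + 2 = −5p + 5 ⇒ 6p = 3 ⇒ p = 1/2, and the value is (1)·(1/2) + 2 = 5/2.
For Column: with q = P(L), equating T's and B's payoffs gives 3q = −3q + 5 ⇒ q = 5/6.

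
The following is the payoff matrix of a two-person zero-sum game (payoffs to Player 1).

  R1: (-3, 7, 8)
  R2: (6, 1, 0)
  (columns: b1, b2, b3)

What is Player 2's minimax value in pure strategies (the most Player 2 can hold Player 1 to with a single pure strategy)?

6

Column maxima: b1 → 6, b2 → 7, b3 → 8.
The smallest of these is 6.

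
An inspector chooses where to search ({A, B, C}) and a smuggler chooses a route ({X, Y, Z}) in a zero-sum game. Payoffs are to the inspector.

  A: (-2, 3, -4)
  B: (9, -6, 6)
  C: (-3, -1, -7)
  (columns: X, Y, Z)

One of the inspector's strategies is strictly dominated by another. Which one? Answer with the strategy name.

A gives a strictly higher payoff than C against every column: -2 > -3, 3 > -1, -4 > -7.
So C is strictly dominated and the inspector never plays it.

C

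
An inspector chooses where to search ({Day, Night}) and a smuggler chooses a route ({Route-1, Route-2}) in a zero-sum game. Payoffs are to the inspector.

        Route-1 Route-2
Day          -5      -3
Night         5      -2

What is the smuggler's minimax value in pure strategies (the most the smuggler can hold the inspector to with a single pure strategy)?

Column maxima: Route-1 → 5, Route-2 → -2.
The smallest of these is -2.

-2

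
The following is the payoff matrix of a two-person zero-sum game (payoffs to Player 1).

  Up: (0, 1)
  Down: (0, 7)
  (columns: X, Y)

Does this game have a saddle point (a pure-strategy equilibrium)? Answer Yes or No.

Row minima: Up → 0, Down → 0; maximin = 0.
Column maxima: X → 0, Y → 7; minimax = 0.
maximin = minimax = 0, so a saddle point exists.

Yes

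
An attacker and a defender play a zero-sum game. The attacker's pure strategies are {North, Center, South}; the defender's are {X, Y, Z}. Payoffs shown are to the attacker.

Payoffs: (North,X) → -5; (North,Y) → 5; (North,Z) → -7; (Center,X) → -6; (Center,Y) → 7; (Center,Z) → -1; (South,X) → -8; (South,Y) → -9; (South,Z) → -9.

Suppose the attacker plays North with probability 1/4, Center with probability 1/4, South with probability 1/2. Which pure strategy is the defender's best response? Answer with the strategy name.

X

If the defender plays X, the attacker's expected payoff is (1/4)·(-5) + (1/4)·(-6) + (1/2)·(-8) = -27/4.
If the defender plays Y, the attacker's expected payoff is (1/4)·5 + (1/4)·7 + (1/2)·(-9) = -3/2.
If the defender plays Z, the attacker's expected payoff is (1/4)·(-7) + (1/4)·(-1) + (1/2)·(-9) = -13/2.
The defender minimizes the attacker's payoff; the smallest is -27/4, so the best response is X.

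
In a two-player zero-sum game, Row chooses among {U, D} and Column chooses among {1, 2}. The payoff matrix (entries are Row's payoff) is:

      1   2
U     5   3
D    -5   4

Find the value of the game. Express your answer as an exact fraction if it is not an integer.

35/11

Row minima: U → 3, D → -5; maximin = 3.
Column maxima: 1 → 5, 2 → 4; minimax = 4.
3 ≠ 4, so there is no saddle point; optimal play is mixed.
Let Row play U with probability p. Expected payoff against 1: 5p + (-5)(1−p) = 10p − 5; against 2: 3p + 4(1−p) = −p + 4.
Setting these equal: 10p − 5 = −p + 4 ⇒ 11p = 9 ⇒ p = 9/11, and the value is (10)·(9/11) − 5 = 35/11.
For Column: with q = P(1), equating U's and D's payoffs gives 2q + 3 = −9q + 4 ⇒ q = 1/11.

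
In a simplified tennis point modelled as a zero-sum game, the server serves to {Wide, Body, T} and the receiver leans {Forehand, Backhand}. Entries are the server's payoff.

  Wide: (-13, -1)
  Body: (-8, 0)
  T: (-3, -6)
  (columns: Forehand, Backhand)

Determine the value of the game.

-48/11

Row minima: Wide → -13, Body → -8, T → -6; maximin = -6.
Column maxima: Forehand → -3, Backhand → 0; minimax = -3.
-6 ≠ -3, so there is no saddle point; optimal play is mixed.
Wide is strictly dominated by Body, so the server never plays it.
On the remaining 2×2 (Body, T vs Forehand, Backhand):
Let the server play Body with probability p. Expected payoff against Forehand: (-8)p + (-3)(1−p) = −5p − 3; against Backhand: 0p + (-6)(1−p) = 6p − 6.
Setting these equal: −5p − 3 = 6p − 6 ⇒ −11p = -3 ⇒ p = 3/11, and the value is (-5)·(3/11) − 3 = -48/11.
For the receiver: with q = P(Forehand), equating Body's and T's payoffs gives −8q = 3q − 6 ⇒ q = 6/11.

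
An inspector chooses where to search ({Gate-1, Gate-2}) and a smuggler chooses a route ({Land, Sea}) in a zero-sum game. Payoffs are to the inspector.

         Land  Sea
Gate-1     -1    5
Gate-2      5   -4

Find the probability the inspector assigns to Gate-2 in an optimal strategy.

2/5

Row minima: Gate-1 → -1, Gate-2 → -4; maximin = -1.
Column maxima: Land → 5, Sea → 5; minimax = 5.
-1 ≠ 5, so there is no saddle point; optimal play is mixed.
Let the inspector play Gate-1 with probability p. Expected payoff against Land: (-1)p + 5(1−p) = −6p + 5; against Sea: 5p + (-4)(1−p) = 9p − 4.
Setting these equal: −6p + 5 = 9p − 4 ⇒ −15p = -9 ⇒ p = 3/5, and the value is (-6)·(3/5) + 5 = 7/5.
For the smuggler: with q = P(Land), equating Gate-1's and Gate-2's payoffs gives −6q + 5 = 9q − 4 ⇒ q = 3/5.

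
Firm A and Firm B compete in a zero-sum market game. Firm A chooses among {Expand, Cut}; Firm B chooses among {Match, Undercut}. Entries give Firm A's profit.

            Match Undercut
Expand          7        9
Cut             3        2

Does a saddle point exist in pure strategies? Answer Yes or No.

Yes

Row minima: Expand → 7, Cut → 2; maximin = 7.
Column maxima: Match → 7, Undercut → 9; minimax = 7.
maximin = minimax = 7, so a saddle point exists.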